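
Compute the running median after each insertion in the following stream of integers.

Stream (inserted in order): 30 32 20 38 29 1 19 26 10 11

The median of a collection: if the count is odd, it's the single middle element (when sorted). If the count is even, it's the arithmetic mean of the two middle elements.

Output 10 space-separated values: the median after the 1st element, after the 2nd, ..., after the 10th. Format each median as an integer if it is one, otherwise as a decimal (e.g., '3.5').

Answer: 30 31 30 31 30 29.5 29 27.5 26 23

Derivation:
Step 1: insert 30 -> lo=[30] (size 1, max 30) hi=[] (size 0) -> median=30
Step 2: insert 32 -> lo=[30] (size 1, max 30) hi=[32] (size 1, min 32) -> median=31
Step 3: insert 20 -> lo=[20, 30] (size 2, max 30) hi=[32] (size 1, min 32) -> median=30
Step 4: insert 38 -> lo=[20, 30] (size 2, max 30) hi=[32, 38] (size 2, min 32) -> median=31
Step 5: insert 29 -> lo=[20, 29, 30] (size 3, max 30) hi=[32, 38] (size 2, min 32) -> median=30
Step 6: insert 1 -> lo=[1, 20, 29] (size 3, max 29) hi=[30, 32, 38] (size 3, min 30) -> median=29.5
Step 7: insert 19 -> lo=[1, 19, 20, 29] (size 4, max 29) hi=[30, 32, 38] (size 3, min 30) -> median=29
Step 8: insert 26 -> lo=[1, 19, 20, 26] (size 4, max 26) hi=[29, 30, 32, 38] (size 4, min 29) -> median=27.5
Step 9: insert 10 -> lo=[1, 10, 19, 20, 26] (size 5, max 26) hi=[29, 30, 32, 38] (size 4, min 29) -> median=26
Step 10: insert 11 -> lo=[1, 10, 11, 19, 20] (size 5, max 20) hi=[26, 29, 30, 32, 38] (size 5, min 26) -> median=23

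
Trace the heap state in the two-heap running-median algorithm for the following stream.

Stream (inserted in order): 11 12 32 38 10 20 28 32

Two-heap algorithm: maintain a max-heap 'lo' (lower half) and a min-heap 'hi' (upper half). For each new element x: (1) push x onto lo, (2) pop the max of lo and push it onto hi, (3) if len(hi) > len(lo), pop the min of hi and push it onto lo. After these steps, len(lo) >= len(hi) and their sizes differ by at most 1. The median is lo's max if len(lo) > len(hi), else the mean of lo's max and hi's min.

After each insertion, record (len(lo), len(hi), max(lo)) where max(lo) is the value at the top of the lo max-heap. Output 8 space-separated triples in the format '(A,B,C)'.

Step 1: insert 11 -> lo=[11] hi=[] -> (len(lo)=1, len(hi)=0, max(lo)=11)
Step 2: insert 12 -> lo=[11] hi=[12] -> (len(lo)=1, len(hi)=1, max(lo)=11)
Step 3: insert 32 -> lo=[11, 12] hi=[32] -> (len(lo)=2, len(hi)=1, max(lo)=12)
Step 4: insert 38 -> lo=[11, 12] hi=[32, 38] -> (len(lo)=2, len(hi)=2, max(lo)=12)
Step 5: insert 10 -> lo=[10, 11, 12] hi=[32, 38] -> (len(lo)=3, len(hi)=2, max(lo)=12)
Step 6: insert 20 -> lo=[10, 11, 12] hi=[20, 32, 38] -> (len(lo)=3, len(hi)=3, max(lo)=12)
Step 7: insert 28 -> lo=[10, 11, 12, 20] hi=[28, 32, 38] -> (len(lo)=4, len(hi)=3, max(lo)=20)
Step 8: insert 32 -> lo=[10, 11, 12, 20] hi=[28, 32, 32, 38] -> (len(lo)=4, len(hi)=4, max(lo)=20)

Answer: (1,0,11) (1,1,11) (2,1,12) (2,2,12) (3,2,12) (3,3,12) (4,3,20) (4,4,20)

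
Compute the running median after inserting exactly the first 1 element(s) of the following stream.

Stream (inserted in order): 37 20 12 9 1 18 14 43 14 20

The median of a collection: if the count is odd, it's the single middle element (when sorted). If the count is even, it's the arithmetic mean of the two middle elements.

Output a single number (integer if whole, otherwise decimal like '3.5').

Step 1: insert 37 -> lo=[37] (size 1, max 37) hi=[] (size 0) -> median=37

Answer: 37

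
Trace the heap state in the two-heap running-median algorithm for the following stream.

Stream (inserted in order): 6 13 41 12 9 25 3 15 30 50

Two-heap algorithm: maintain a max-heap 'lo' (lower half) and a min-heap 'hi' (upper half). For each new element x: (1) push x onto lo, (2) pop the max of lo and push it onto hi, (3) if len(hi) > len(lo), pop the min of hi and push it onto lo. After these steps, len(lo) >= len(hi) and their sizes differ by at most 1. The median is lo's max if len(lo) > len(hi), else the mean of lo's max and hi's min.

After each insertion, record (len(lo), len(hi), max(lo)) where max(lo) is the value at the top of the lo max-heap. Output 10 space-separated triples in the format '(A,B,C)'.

Answer: (1,0,6) (1,1,6) (2,1,13) (2,2,12) (3,2,12) (3,3,12) (4,3,12) (4,4,12) (5,4,13) (5,5,13)

Derivation:
Step 1: insert 6 -> lo=[6] hi=[] -> (len(lo)=1, len(hi)=0, max(lo)=6)
Step 2: insert 13 -> lo=[6] hi=[13] -> (len(lo)=1, len(hi)=1, max(lo)=6)
Step 3: insert 41 -> lo=[6, 13] hi=[41] -> (len(lo)=2, len(hi)=1, max(lo)=13)
Step 4: insert 12 -> lo=[6, 12] hi=[13, 41] -> (len(lo)=2, len(hi)=2, max(lo)=12)
Step 5: insert 9 -> lo=[6, 9, 12] hi=[13, 41] -> (len(lo)=3, len(hi)=2, max(lo)=12)
Step 6: insert 25 -> lo=[6, 9, 12] hi=[13, 25, 41] -> (len(lo)=3, len(hi)=3, max(lo)=12)
Step 7: insert 3 -> lo=[3, 6, 9, 12] hi=[13, 25, 41] -> (len(lo)=4, len(hi)=3, max(lo)=12)
Step 8: insert 15 -> lo=[3, 6, 9, 12] hi=[13, 15, 25, 41] -> (len(lo)=4, len(hi)=4, max(lo)=12)
Step 9: insert 30 -> lo=[3, 6, 9, 12, 13] hi=[15, 25, 30, 41] -> (len(lo)=5, len(hi)=4, max(lo)=13)
Step 10: insert 50 -> lo=[3, 6, 9, 12, 13] hi=[15, 25, 30, 41, 50] -> (len(lo)=5, len(hi)=5, max(lo)=13)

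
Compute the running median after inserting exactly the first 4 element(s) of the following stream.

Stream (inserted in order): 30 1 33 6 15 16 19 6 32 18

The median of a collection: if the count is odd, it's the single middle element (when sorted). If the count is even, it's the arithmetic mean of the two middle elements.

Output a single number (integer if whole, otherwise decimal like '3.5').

Step 1: insert 30 -> lo=[30] (size 1, max 30) hi=[] (size 0) -> median=30
Step 2: insert 1 -> lo=[1] (size 1, max 1) hi=[30] (size 1, min 30) -> median=15.5
Step 3: insert 33 -> lo=[1, 30] (size 2, max 30) hi=[33] (size 1, min 33) -> median=30
Step 4: insert 6 -> lo=[1, 6] (size 2, max 6) hi=[30, 33] (size 2, min 30) -> median=18

Answer: 18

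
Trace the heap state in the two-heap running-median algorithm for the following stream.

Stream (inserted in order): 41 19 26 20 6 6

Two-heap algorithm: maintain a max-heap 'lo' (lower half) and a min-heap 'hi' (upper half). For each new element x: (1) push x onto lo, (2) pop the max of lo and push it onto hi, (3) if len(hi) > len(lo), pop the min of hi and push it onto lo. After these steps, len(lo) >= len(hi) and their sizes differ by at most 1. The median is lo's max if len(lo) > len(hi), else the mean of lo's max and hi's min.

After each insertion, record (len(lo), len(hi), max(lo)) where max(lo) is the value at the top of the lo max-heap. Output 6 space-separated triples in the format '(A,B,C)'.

Answer: (1,0,41) (1,1,19) (2,1,26) (2,2,20) (3,2,20) (3,3,19)

Derivation:
Step 1: insert 41 -> lo=[41] hi=[] -> (len(lo)=1, len(hi)=0, max(lo)=41)
Step 2: insert 19 -> lo=[19] hi=[41] -> (len(lo)=1, len(hi)=1, max(lo)=19)
Step 3: insert 26 -> lo=[19, 26] hi=[41] -> (len(lo)=2, len(hi)=1, max(lo)=26)
Step 4: insert 20 -> lo=[19, 20] hi=[26, 41] -> (len(lo)=2, len(hi)=2, max(lo)=20)
Step 5: insert 6 -> lo=[6, 19, 20] hi=[26, 41] -> (len(lo)=3, len(hi)=2, max(lo)=20)
Step 6: insert 6 -> lo=[6, 6, 19] hi=[20, 26, 41] -> (len(lo)=3, len(hi)=3, max(lo)=19)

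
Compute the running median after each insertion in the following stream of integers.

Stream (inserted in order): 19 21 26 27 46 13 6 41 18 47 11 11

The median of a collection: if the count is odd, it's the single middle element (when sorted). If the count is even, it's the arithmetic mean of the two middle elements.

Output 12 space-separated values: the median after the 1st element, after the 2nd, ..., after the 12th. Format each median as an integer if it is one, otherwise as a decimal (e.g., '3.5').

Answer: 19 20 21 23.5 26 23.5 21 23.5 21 23.5 21 20

Derivation:
Step 1: insert 19 -> lo=[19] (size 1, max 19) hi=[] (size 0) -> median=19
Step 2: insert 21 -> lo=[19] (size 1, max 19) hi=[21] (size 1, min 21) -> median=20
Step 3: insert 26 -> lo=[19, 21] (size 2, max 21) hi=[26] (size 1, min 26) -> median=21
Step 4: insert 27 -> lo=[19, 21] (size 2, max 21) hi=[26, 27] (size 2, min 26) -> median=23.5
Step 5: insert 46 -> lo=[19, 21, 26] (size 3, max 26) hi=[27, 46] (size 2, min 27) -> median=26
Step 6: insert 13 -> lo=[13, 19, 21] (size 3, max 21) hi=[26, 27, 46] (size 3, min 26) -> median=23.5
Step 7: insert 6 -> lo=[6, 13, 19, 21] (size 4, max 21) hi=[26, 27, 46] (size 3, min 26) -> median=21
Step 8: insert 41 -> lo=[6, 13, 19, 21] (size 4, max 21) hi=[26, 27, 41, 46] (size 4, min 26) -> median=23.5
Step 9: insert 18 -> lo=[6, 13, 18, 19, 21] (size 5, max 21) hi=[26, 27, 41, 46] (size 4, min 26) -> median=21
Step 10: insert 47 -> lo=[6, 13, 18, 19, 21] (size 5, max 21) hi=[26, 27, 41, 46, 47] (size 5, min 26) -> median=23.5
Step 11: insert 11 -> lo=[6, 11, 13, 18, 19, 21] (size 6, max 21) hi=[26, 27, 41, 46, 47] (size 5, min 26) -> median=21
Step 12: insert 11 -> lo=[6, 11, 11, 13, 18, 19] (size 6, max 19) hi=[21, 26, 27, 41, 46, 47] (size 6, min 21) -> median=20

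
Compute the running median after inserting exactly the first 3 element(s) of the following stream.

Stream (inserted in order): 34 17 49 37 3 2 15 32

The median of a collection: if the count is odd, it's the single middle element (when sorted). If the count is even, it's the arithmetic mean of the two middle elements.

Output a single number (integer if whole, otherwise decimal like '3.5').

Answer: 34

Derivation:
Step 1: insert 34 -> lo=[34] (size 1, max 34) hi=[] (size 0) -> median=34
Step 2: insert 17 -> lo=[17] (size 1, max 17) hi=[34] (size 1, min 34) -> median=25.5
Step 3: insert 49 -> lo=[17, 34] (size 2, max 34) hi=[49] (size 1, min 49) -> median=34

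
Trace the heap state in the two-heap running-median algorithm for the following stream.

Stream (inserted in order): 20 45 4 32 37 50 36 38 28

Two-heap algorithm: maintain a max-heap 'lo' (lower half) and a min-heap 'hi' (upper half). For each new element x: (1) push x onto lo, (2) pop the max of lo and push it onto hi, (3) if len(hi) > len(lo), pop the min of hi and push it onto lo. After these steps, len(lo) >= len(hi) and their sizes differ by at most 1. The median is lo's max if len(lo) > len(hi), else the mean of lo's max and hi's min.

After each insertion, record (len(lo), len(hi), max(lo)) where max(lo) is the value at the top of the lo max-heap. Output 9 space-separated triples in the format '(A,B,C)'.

Step 1: insert 20 -> lo=[20] hi=[] -> (len(lo)=1, len(hi)=0, max(lo)=20)
Step 2: insert 45 -> lo=[20] hi=[45] -> (len(lo)=1, len(hi)=1, max(lo)=20)
Step 3: insert 4 -> lo=[4, 20] hi=[45] -> (len(lo)=2, len(hi)=1, max(lo)=20)
Step 4: insert 32 -> lo=[4, 20] hi=[32, 45] -> (len(lo)=2, len(hi)=2, max(lo)=20)
Step 5: insert 37 -> lo=[4, 20, 32] hi=[37, 45] -> (len(lo)=3, len(hi)=2, max(lo)=32)
Step 6: insert 50 -> lo=[4, 20, 32] hi=[37, 45, 50] -> (len(lo)=3, len(hi)=3, max(lo)=32)
Step 7: insert 36 -> lo=[4, 20, 32, 36] hi=[37, 45, 50] -> (len(lo)=4, len(hi)=3, max(lo)=36)
Step 8: insert 38 -> lo=[4, 20, 32, 36] hi=[37, 38, 45, 50] -> (len(lo)=4, len(hi)=4, max(lo)=36)
Step 9: insert 28 -> lo=[4, 20, 28, 32, 36] hi=[37, 38, 45, 50] -> (len(lo)=5, len(hi)=4, max(lo)=36)

Answer: (1,0,20) (1,1,20) (2,1,20) (2,2,20) (3,2,32) (3,3,32) (4,3,36) (4,4,36) (5,4,36)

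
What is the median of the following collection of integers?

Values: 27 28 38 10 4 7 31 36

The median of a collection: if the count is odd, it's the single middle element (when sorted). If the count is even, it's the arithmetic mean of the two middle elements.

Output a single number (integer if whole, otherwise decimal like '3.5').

Step 1: insert 27 -> lo=[27] (size 1, max 27) hi=[] (size 0) -> median=27
Step 2: insert 28 -> lo=[27] (size 1, max 27) hi=[28] (size 1, min 28) -> median=27.5
Step 3: insert 38 -> lo=[27, 28] (size 2, max 28) hi=[38] (size 1, min 38) -> median=28
Step 4: insert 10 -> lo=[10, 27] (size 2, max 27) hi=[28, 38] (size 2, min 28) -> median=27.5
Step 5: insert 4 -> lo=[4, 10, 27] (size 3, max 27) hi=[28, 38] (size 2, min 28) -> median=27
Step 6: insert 7 -> lo=[4, 7, 10] (size 3, max 10) hi=[27, 28, 38] (size 3, min 27) -> median=18.5
Step 7: insert 31 -> lo=[4, 7, 10, 27] (size 4, max 27) hi=[28, 31, 38] (size 3, min 28) -> median=27
Step 8: insert 36 -> lo=[4, 7, 10, 27] (size 4, max 27) hi=[28, 31, 36, 38] (size 4, min 28) -> median=27.5

Answer: 27.5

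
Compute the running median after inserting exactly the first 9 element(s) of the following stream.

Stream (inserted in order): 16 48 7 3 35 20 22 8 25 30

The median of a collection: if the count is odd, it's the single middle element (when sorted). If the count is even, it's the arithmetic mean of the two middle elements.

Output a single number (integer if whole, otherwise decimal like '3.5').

Answer: 20

Derivation:
Step 1: insert 16 -> lo=[16] (size 1, max 16) hi=[] (size 0) -> median=16
Step 2: insert 48 -> lo=[16] (size 1, max 16) hi=[48] (size 1, min 48) -> median=32
Step 3: insert 7 -> lo=[7, 16] (size 2, max 16) hi=[48] (size 1, min 48) -> median=16
Step 4: insert 3 -> lo=[3, 7] (size 2, max 7) hi=[16, 48] (size 2, min 16) -> median=11.5
Step 5: insert 35 -> lo=[3, 7, 16] (size 3, max 16) hi=[35, 48] (size 2, min 35) -> median=16
Step 6: insert 20 -> lo=[3, 7, 16] (size 3, max 16) hi=[20, 35, 48] (size 3, min 20) -> median=18
Step 7: insert 22 -> lo=[3, 7, 16, 20] (size 4, max 20) hi=[22, 35, 48] (size 3, min 22) -> median=20
Step 8: insert 8 -> lo=[3, 7, 8, 16] (size 4, max 16) hi=[20, 22, 35, 48] (size 4, min 20) -> median=18
Step 9: insert 25 -> lo=[3, 7, 8, 16, 20] (size 5, max 20) hi=[22, 25, 35, 48] (size 4, min 22) -> median=20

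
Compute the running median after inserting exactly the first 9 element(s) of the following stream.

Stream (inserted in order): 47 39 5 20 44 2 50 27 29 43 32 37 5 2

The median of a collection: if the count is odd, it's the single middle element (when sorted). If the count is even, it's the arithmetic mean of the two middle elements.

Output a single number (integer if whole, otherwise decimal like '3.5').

Answer: 29

Derivation:
Step 1: insert 47 -> lo=[47] (size 1, max 47) hi=[] (size 0) -> median=47
Step 2: insert 39 -> lo=[39] (size 1, max 39) hi=[47] (size 1, min 47) -> median=43
Step 3: insert 5 -> lo=[5, 39] (size 2, max 39) hi=[47] (size 1, min 47) -> median=39
Step 4: insert 20 -> lo=[5, 20] (size 2, max 20) hi=[39, 47] (size 2, min 39) -> median=29.5
Step 5: insert 44 -> lo=[5, 20, 39] (size 3, max 39) hi=[44, 47] (size 2, min 44) -> median=39
Step 6: insert 2 -> lo=[2, 5, 20] (size 3, max 20) hi=[39, 44, 47] (size 3, min 39) -> median=29.5
Step 7: insert 50 -> lo=[2, 5, 20, 39] (size 4, max 39) hi=[44, 47, 50] (size 3, min 44) -> median=39
Step 8: insert 27 -> lo=[2, 5, 20, 27] (size 4, max 27) hi=[39, 44, 47, 50] (size 4, min 39) -> median=33
Step 9: insert 29 -> lo=[2, 5, 20, 27, 29] (size 5, max 29) hi=[39, 44, 47, 50] (size 4, min 39) -> median=29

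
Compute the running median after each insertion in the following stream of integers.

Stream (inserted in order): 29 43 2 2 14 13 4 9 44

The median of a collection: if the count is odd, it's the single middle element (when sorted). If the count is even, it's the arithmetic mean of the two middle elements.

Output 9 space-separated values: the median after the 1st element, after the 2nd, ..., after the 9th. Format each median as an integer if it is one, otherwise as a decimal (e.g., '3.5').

Answer: 29 36 29 15.5 14 13.5 13 11 13

Derivation:
Step 1: insert 29 -> lo=[29] (size 1, max 29) hi=[] (size 0) -> median=29
Step 2: insert 43 -> lo=[29] (size 1, max 29) hi=[43] (size 1, min 43) -> median=36
Step 3: insert 2 -> lo=[2, 29] (size 2, max 29) hi=[43] (size 1, min 43) -> median=29
Step 4: insert 2 -> lo=[2, 2] (size 2, max 2) hi=[29, 43] (size 2, min 29) -> median=15.5
Step 5: insert 14 -> lo=[2, 2, 14] (size 3, max 14) hi=[29, 43] (size 2, min 29) -> median=14
Step 6: insert 13 -> lo=[2, 2, 13] (size 3, max 13) hi=[14, 29, 43] (size 3, min 14) -> median=13.5
Step 7: insert 4 -> lo=[2, 2, 4, 13] (size 4, max 13) hi=[14, 29, 43] (size 3, min 14) -> median=13
Step 8: insert 9 -> lo=[2, 2, 4, 9] (size 4, max 9) hi=[13, 14, 29, 43] (size 4, min 13) -> median=11
Step 9: insert 44 -> lo=[2, 2, 4, 9, 13] (size 5, max 13) hi=[14, 29, 43, 44] (size 4, min 14) -> median=13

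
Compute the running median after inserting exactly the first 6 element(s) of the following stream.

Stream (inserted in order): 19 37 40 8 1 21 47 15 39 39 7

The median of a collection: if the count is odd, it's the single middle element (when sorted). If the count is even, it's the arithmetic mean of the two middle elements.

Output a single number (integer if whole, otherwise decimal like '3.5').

Step 1: insert 19 -> lo=[19] (size 1, max 19) hi=[] (size 0) -> median=19
Step 2: insert 37 -> lo=[19] (size 1, max 19) hi=[37] (size 1, min 37) -> median=28
Step 3: insert 40 -> lo=[19, 37] (size 2, max 37) hi=[40] (size 1, min 40) -> median=37
Step 4: insert 8 -> lo=[8, 19] (size 2, max 19) hi=[37, 40] (size 2, min 37) -> median=28
Step 5: insert 1 -> lo=[1, 8, 19] (size 3, max 19) hi=[37, 40] (size 2, min 37) -> median=19
Step 6: insert 21 -> lo=[1, 8, 19] (size 3, max 19) hi=[21, 37, 40] (size 3, min 21) -> median=20

Answer: 20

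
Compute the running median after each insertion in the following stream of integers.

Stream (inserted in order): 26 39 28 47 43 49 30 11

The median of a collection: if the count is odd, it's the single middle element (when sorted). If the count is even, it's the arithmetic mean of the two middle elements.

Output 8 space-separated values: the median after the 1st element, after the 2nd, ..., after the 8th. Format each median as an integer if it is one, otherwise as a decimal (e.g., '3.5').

Answer: 26 32.5 28 33.5 39 41 39 34.5

Derivation:
Step 1: insert 26 -> lo=[26] (size 1, max 26) hi=[] (size 0) -> median=26
Step 2: insert 39 -> lo=[26] (size 1, max 26) hi=[39] (size 1, min 39) -> median=32.5
Step 3: insert 28 -> lo=[26, 28] (size 2, max 28) hi=[39] (size 1, min 39) -> median=28
Step 4: insert 47 -> lo=[26, 28] (size 2, max 28) hi=[39, 47] (size 2, min 39) -> median=33.5
Step 5: insert 43 -> lo=[26, 28, 39] (size 3, max 39) hi=[43, 47] (size 2, min 43) -> median=39
Step 6: insert 49 -> lo=[26, 28, 39] (size 3, max 39) hi=[43, 47, 49] (size 3, min 43) -> median=41
Step 7: insert 30 -> lo=[26, 28, 30, 39] (size 4, max 39) hi=[43, 47, 49] (size 3, min 43) -> median=39
Step 8: insert 11 -> lo=[11, 26, 28, 30] (size 4, max 30) hi=[39, 43, 47, 49] (size 4, min 39) -> median=34.5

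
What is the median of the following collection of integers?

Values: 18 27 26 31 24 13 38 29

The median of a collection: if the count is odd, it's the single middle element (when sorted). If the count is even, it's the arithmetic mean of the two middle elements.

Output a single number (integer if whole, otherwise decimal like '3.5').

Step 1: insert 18 -> lo=[18] (size 1, max 18) hi=[] (size 0) -> median=18
Step 2: insert 27 -> lo=[18] (size 1, max 18) hi=[27] (size 1, min 27) -> median=22.5
Step 3: insert 26 -> lo=[18, 26] (size 2, max 26) hi=[27] (size 1, min 27) -> median=26
Step 4: insert 31 -> lo=[18, 26] (size 2, max 26) hi=[27, 31] (size 2, min 27) -> median=26.5
Step 5: insert 24 -> lo=[18, 24, 26] (size 3, max 26) hi=[27, 31] (size 2, min 27) -> median=26
Step 6: insert 13 -> lo=[13, 18, 24] (size 3, max 24) hi=[26, 27, 31] (size 3, min 26) -> median=25
Step 7: insert 38 -> lo=[13, 18, 24, 26] (size 4, max 26) hi=[27, 31, 38] (size 3, min 27) -> median=26
Step 8: insert 29 -> lo=[13, 18, 24, 26] (size 4, max 26) hi=[27, 29, 31, 38] (size 4, min 27) -> median=26.5

Answer: 26.5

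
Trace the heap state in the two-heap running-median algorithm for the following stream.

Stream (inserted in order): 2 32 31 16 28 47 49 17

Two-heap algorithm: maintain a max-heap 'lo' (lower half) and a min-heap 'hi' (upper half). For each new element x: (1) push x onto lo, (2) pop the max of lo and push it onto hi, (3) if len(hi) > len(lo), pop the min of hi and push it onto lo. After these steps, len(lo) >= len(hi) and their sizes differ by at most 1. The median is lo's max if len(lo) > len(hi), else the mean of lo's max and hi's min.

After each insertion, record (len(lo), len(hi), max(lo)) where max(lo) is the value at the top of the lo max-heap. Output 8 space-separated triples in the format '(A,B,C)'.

Step 1: insert 2 -> lo=[2] hi=[] -> (len(lo)=1, len(hi)=0, max(lo)=2)
Step 2: insert 32 -> lo=[2] hi=[32] -> (len(lo)=1, len(hi)=1, max(lo)=2)
Step 3: insert 31 -> lo=[2, 31] hi=[32] -> (len(lo)=2, len(hi)=1, max(lo)=31)
Step 4: insert 16 -> lo=[2, 16] hi=[31, 32] -> (len(lo)=2, len(hi)=2, max(lo)=16)
Step 5: insert 28 -> lo=[2, 16, 28] hi=[31, 32] -> (len(lo)=3, len(hi)=2, max(lo)=28)
Step 6: insert 47 -> lo=[2, 16, 28] hi=[31, 32, 47] -> (len(lo)=3, len(hi)=3, max(lo)=28)
Step 7: insert 49 -> lo=[2, 16, 28, 31] hi=[32, 47, 49] -> (len(lo)=4, len(hi)=3, max(lo)=31)
Step 8: insert 17 -> lo=[2, 16, 17, 28] hi=[31, 32, 47, 49] -> (len(lo)=4, len(hi)=4, max(lo)=28)

Answer: (1,0,2) (1,1,2) (2,1,31) (2,2,16) (3,2,28) (3,3,28) (4,3,31) (4,4,28)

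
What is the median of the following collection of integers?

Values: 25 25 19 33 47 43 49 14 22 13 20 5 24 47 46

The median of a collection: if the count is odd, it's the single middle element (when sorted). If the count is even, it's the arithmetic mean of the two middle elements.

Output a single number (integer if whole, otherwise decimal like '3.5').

Answer: 25

Derivation:
Step 1: insert 25 -> lo=[25] (size 1, max 25) hi=[] (size 0) -> median=25
Step 2: insert 25 -> lo=[25] (size 1, max 25) hi=[25] (size 1, min 25) -> median=25
Step 3: insert 19 -> lo=[19, 25] (size 2, max 25) hi=[25] (size 1, min 25) -> median=25
Step 4: insert 33 -> lo=[19, 25] (size 2, max 25) hi=[25, 33] (size 2, min 25) -> median=25
Step 5: insert 47 -> lo=[19, 25, 25] (size 3, max 25) hi=[33, 47] (size 2, min 33) -> median=25
Step 6: insert 43 -> lo=[19, 25, 25] (size 3, max 25) hi=[33, 43, 47] (size 3, min 33) -> median=29
Step 7: insert 49 -> lo=[19, 25, 25, 33] (size 4, max 33) hi=[43, 47, 49] (size 3, min 43) -> median=33
Step 8: insert 14 -> lo=[14, 19, 25, 25] (size 4, max 25) hi=[33, 43, 47, 49] (size 4, min 33) -> median=29
Step 9: insert 22 -> lo=[14, 19, 22, 25, 25] (size 5, max 25) hi=[33, 43, 47, 49] (size 4, min 33) -> median=25
Step 10: insert 13 -> lo=[13, 14, 19, 22, 25] (size 5, max 25) hi=[25, 33, 43, 47, 49] (size 5, min 25) -> median=25
Step 11: insert 20 -> lo=[13, 14, 19, 20, 22, 25] (size 6, max 25) hi=[25, 33, 43, 47, 49] (size 5, min 25) -> median=25
Step 12: insert 5 -> lo=[5, 13, 14, 19, 20, 22] (size 6, max 22) hi=[25, 25, 33, 43, 47, 49] (size 6, min 25) -> median=23.5
Step 13: insert 24 -> lo=[5, 13, 14, 19, 20, 22, 24] (size 7, max 24) hi=[25, 25, 33, 43, 47, 49] (size 6, min 25) -> median=24
Step 14: insert 47 -> lo=[5, 13, 14, 19, 20, 22, 24] (size 7, max 24) hi=[25, 25, 33, 43, 47, 47, 49] (size 7, min 25) -> median=24.5
Step 15: insert 46 -> lo=[5, 13, 14, 19, 20, 22, 24, 25] (size 8, max 25) hi=[25, 33, 43, 46, 47, 47, 49] (size 7, min 25) -> median=25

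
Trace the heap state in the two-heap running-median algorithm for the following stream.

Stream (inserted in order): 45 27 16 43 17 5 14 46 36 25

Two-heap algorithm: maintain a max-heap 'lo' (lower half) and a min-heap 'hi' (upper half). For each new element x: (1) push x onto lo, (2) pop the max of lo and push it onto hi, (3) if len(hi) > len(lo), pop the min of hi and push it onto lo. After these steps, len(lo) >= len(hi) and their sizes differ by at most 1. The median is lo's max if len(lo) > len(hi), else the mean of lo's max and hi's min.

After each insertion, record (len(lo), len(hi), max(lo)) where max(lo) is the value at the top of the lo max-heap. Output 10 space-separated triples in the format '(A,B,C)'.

Step 1: insert 45 -> lo=[45] hi=[] -> (len(lo)=1, len(hi)=0, max(lo)=45)
Step 2: insert 27 -> lo=[27] hi=[45] -> (len(lo)=1, len(hi)=1, max(lo)=27)
Step 3: insert 16 -> lo=[16, 27] hi=[45] -> (len(lo)=2, len(hi)=1, max(lo)=27)
Step 4: insert 43 -> lo=[16, 27] hi=[43, 45] -> (len(lo)=2, len(hi)=2, max(lo)=27)
Step 5: insert 17 -> lo=[16, 17, 27] hi=[43, 45] -> (len(lo)=3, len(hi)=2, max(lo)=27)
Step 6: insert 5 -> lo=[5, 16, 17] hi=[27, 43, 45] -> (len(lo)=3, len(hi)=3, max(lo)=17)
Step 7: insert 14 -> lo=[5, 14, 16, 17] hi=[27, 43, 45] -> (len(lo)=4, len(hi)=3, max(lo)=17)
Step 8: insert 46 -> lo=[5, 14, 16, 17] hi=[27, 43, 45, 46] -> (len(lo)=4, len(hi)=4, max(lo)=17)
Step 9: insert 36 -> lo=[5, 14, 16, 17, 27] hi=[36, 43, 45, 46] -> (len(lo)=5, len(hi)=4, max(lo)=27)
Step 10: insert 25 -> lo=[5, 14, 16, 17, 25] hi=[27, 36, 43, 45, 46] -> (len(lo)=5, len(hi)=5, max(lo)=25)

Answer: (1,0,45) (1,1,27) (2,1,27) (2,2,27) (3,2,27) (3,3,17) (4,3,17) (4,4,17) (5,4,27) (5,5,25)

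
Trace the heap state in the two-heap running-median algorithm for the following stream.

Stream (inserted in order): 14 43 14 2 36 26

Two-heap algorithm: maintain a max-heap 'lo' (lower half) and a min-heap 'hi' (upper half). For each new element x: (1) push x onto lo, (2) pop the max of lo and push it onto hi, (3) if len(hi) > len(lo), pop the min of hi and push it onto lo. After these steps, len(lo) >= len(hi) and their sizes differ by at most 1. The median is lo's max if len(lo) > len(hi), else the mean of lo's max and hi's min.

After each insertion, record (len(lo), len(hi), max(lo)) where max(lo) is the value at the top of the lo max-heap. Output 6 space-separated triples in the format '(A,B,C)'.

Answer: (1,0,14) (1,1,14) (2,1,14) (2,2,14) (3,2,14) (3,3,14)

Derivation:
Step 1: insert 14 -> lo=[14] hi=[] -> (len(lo)=1, len(hi)=0, max(lo)=14)
Step 2: insert 43 -> lo=[14] hi=[43] -> (len(lo)=1, len(hi)=1, max(lo)=14)
Step 3: insert 14 -> lo=[14, 14] hi=[43] -> (len(lo)=2, len(hi)=1, max(lo)=14)
Step 4: insert 2 -> lo=[2, 14] hi=[14, 43] -> (len(lo)=2, len(hi)=2, max(lo)=14)
Step 5: insert 36 -> lo=[2, 14, 14] hi=[36, 43] -> (len(lo)=3, len(hi)=2, max(lo)=14)
Step 6: insert 26 -> lo=[2, 14, 14] hi=[26, 36, 43] -> (len(lo)=3, len(hi)=3, max(lo)=14)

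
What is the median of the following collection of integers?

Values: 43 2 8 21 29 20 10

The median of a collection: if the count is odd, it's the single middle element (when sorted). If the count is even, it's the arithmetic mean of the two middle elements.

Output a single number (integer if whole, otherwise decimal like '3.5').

Answer: 20

Derivation:
Step 1: insert 43 -> lo=[43] (size 1, max 43) hi=[] (size 0) -> median=43
Step 2: insert 2 -> lo=[2] (size 1, max 2) hi=[43] (size 1, min 43) -> median=22.5
Step 3: insert 8 -> lo=[2, 8] (size 2, max 8) hi=[43] (size 1, min 43) -> median=8
Step 4: insert 21 -> lo=[2, 8] (size 2, max 8) hi=[21, 43] (size 2, min 21) -> median=14.5
Step 5: insert 29 -> lo=[2, 8, 21] (size 3, max 21) hi=[29, 43] (size 2, min 29) -> median=21
Step 6: insert 20 -> lo=[2, 8, 20] (size 3, max 20) hi=[21, 29, 43] (size 3, min 21) -> median=20.5
Step 7: insert 10 -> lo=[2, 8, 10, 20] (size 4, max 20) hi=[21, 29, 43] (size 3, min 21) -> median=20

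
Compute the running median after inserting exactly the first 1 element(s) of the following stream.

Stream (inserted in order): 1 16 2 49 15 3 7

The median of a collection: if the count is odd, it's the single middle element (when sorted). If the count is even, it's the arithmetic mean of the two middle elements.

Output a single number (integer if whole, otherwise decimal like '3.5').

Step 1: insert 1 -> lo=[1] (size 1, max 1) hi=[] (size 0) -> median=1

Answer: 1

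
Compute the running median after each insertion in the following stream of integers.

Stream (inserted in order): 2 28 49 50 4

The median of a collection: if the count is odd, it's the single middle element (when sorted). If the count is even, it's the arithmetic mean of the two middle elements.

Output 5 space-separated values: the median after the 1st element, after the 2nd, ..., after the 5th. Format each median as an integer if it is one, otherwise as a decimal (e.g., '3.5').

Answer: 2 15 28 38.5 28

Derivation:
Step 1: insert 2 -> lo=[2] (size 1, max 2) hi=[] (size 0) -> median=2
Step 2: insert 28 -> lo=[2] (size 1, max 2) hi=[28] (size 1, min 28) -> median=15
Step 3: insert 49 -> lo=[2, 28] (size 2, max 28) hi=[49] (size 1, min 49) -> median=28
Step 4: insert 50 -> lo=[2, 28] (size 2, max 28) hi=[49, 50] (size 2, min 49) -> median=38.5
Step 5: insert 4 -> lo=[2, 4, 28] (size 3, max 28) hi=[49, 50] (size 2, min 49) -> median=28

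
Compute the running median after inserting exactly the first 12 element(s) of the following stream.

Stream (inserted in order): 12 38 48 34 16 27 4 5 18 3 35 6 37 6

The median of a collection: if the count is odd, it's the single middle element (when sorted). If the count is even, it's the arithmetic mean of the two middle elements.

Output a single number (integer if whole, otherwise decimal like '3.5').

Step 1: insert 12 -> lo=[12] (size 1, max 12) hi=[] (size 0) -> median=12
Step 2: insert 38 -> lo=[12] (size 1, max 12) hi=[38] (size 1, min 38) -> median=25
Step 3: insert 48 -> lo=[12, 38] (size 2, max 38) hi=[48] (size 1, min 48) -> median=38
Step 4: insert 34 -> lo=[12, 34] (size 2, max 34) hi=[38, 48] (size 2, min 38) -> median=36
Step 5: insert 16 -> lo=[12, 16, 34] (size 3, max 34) hi=[38, 48] (size 2, min 38) -> median=34
Step 6: insert 27 -> lo=[12, 16, 27] (size 3, max 27) hi=[34, 38, 48] (size 3, min 34) -> median=30.5
Step 7: insert 4 -> lo=[4, 12, 16, 27] (size 4, max 27) hi=[34, 38, 48] (size 3, min 34) -> median=27
Step 8: insert 5 -> lo=[4, 5, 12, 16] (size 4, max 16) hi=[27, 34, 38, 48] (size 4, min 27) -> median=21.5
Step 9: insert 18 -> lo=[4, 5, 12, 16, 18] (size 5, max 18) hi=[27, 34, 38, 48] (size 4, min 27) -> median=18
Step 10: insert 3 -> lo=[3, 4, 5, 12, 16] (size 5, max 16) hi=[18, 27, 34, 38, 48] (size 5, min 18) -> median=17
Step 11: insert 35 -> lo=[3, 4, 5, 12, 16, 18] (size 6, max 18) hi=[27, 34, 35, 38, 48] (size 5, min 27) -> median=18
Step 12: insert 6 -> lo=[3, 4, 5, 6, 12, 16] (size 6, max 16) hi=[18, 27, 34, 35, 38, 48] (size 6, min 18) -> median=17

Answer: 17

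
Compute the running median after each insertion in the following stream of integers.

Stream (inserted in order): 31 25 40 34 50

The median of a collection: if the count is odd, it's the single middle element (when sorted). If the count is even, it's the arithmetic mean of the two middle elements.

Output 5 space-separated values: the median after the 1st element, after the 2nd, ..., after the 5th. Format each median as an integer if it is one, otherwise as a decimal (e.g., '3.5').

Step 1: insert 31 -> lo=[31] (size 1, max 31) hi=[] (size 0) -> median=31
Step 2: insert 25 -> lo=[25] (size 1, max 25) hi=[31] (size 1, min 31) -> median=28
Step 3: insert 40 -> lo=[25, 31] (size 2, max 31) hi=[40] (size 1, min 40) -> median=31
Step 4: insert 34 -> lo=[25, 31] (size 2, max 31) hi=[34, 40] (size 2, min 34) -> median=32.5
Step 5: insert 50 -> lo=[25, 31, 34] (size 3, max 34) hi=[40, 50] (size 2, min 40) -> median=34

Answer: 31 28 31 32.5 34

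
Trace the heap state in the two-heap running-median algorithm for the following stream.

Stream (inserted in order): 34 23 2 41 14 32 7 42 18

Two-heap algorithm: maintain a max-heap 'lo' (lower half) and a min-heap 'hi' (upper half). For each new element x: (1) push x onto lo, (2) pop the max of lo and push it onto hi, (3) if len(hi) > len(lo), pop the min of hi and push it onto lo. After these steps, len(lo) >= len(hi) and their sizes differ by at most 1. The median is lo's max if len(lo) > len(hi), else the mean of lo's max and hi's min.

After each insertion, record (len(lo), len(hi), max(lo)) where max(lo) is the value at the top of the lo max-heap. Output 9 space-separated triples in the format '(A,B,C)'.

Answer: (1,0,34) (1,1,23) (2,1,23) (2,2,23) (3,2,23) (3,3,23) (4,3,23) (4,4,23) (5,4,23)

Derivation:
Step 1: insert 34 -> lo=[34] hi=[] -> (len(lo)=1, len(hi)=0, max(lo)=34)
Step 2: insert 23 -> lo=[23] hi=[34] -> (len(lo)=1, len(hi)=1, max(lo)=23)
Step 3: insert 2 -> lo=[2, 23] hi=[34] -> (len(lo)=2, len(hi)=1, max(lo)=23)
Step 4: insert 41 -> lo=[2, 23] hi=[34, 41] -> (len(lo)=2, len(hi)=2, max(lo)=23)
Step 5: insert 14 -> lo=[2, 14, 23] hi=[34, 41] -> (len(lo)=3, len(hi)=2, max(lo)=23)
Step 6: insert 32 -> lo=[2, 14, 23] hi=[32, 34, 41] -> (len(lo)=3, len(hi)=3, max(lo)=23)
Step 7: insert 7 -> lo=[2, 7, 14, 23] hi=[32, 34, 41] -> (len(lo)=4, len(hi)=3, max(lo)=23)
Step 8: insert 42 -> lo=[2, 7, 14, 23] hi=[32, 34, 41, 42] -> (len(lo)=4, len(hi)=4, max(lo)=23)
Step 9: insert 18 -> lo=[2, 7, 14, 18, 23] hi=[32, 34, 41, 42] -> (len(lo)=5, len(hi)=4, max(lo)=23)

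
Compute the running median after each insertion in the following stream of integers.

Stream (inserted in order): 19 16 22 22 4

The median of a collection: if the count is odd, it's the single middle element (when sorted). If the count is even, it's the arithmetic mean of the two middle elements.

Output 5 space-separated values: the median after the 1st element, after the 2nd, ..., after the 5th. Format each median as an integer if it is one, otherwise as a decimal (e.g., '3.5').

Step 1: insert 19 -> lo=[19] (size 1, max 19) hi=[] (size 0) -> median=19
Step 2: insert 16 -> lo=[16] (size 1, max 16) hi=[19] (size 1, min 19) -> median=17.5
Step 3: insert 22 -> lo=[16, 19] (size 2, max 19) hi=[22] (size 1, min 22) -> median=19
Step 4: insert 22 -> lo=[16, 19] (size 2, max 19) hi=[22, 22] (size 2, min 22) -> median=20.5
Step 5: insert 4 -> lo=[4, 16, 19] (size 3, max 19) hi=[22, 22] (size 2, min 22) -> median=19

Answer: 19 17.5 19 20.5 19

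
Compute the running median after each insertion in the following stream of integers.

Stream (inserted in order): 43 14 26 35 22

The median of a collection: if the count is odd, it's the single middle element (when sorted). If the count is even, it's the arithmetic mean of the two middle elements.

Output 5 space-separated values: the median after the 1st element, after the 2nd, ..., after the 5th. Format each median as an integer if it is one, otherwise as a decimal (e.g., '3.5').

Step 1: insert 43 -> lo=[43] (size 1, max 43) hi=[] (size 0) -> median=43
Step 2: insert 14 -> lo=[14] (size 1, max 14) hi=[43] (size 1, min 43) -> median=28.5
Step 3: insert 26 -> lo=[14, 26] (size 2, max 26) hi=[43] (size 1, min 43) -> median=26
Step 4: insert 35 -> lo=[14, 26] (size 2, max 26) hi=[35, 43] (size 2, min 35) -> median=30.5
Step 5: insert 22 -> lo=[14, 22, 26] (size 3, max 26) hi=[35, 43] (size 2, min 35) -> median=26

Answer: 43 28.5 26 30.5 26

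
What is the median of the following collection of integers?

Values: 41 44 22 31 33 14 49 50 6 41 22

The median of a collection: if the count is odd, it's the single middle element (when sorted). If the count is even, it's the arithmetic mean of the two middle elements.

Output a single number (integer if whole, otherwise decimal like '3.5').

Step 1: insert 41 -> lo=[41] (size 1, max 41) hi=[] (size 0) -> median=41
Step 2: insert 44 -> lo=[41] (size 1, max 41) hi=[44] (size 1, min 44) -> median=42.5
Step 3: insert 22 -> lo=[22, 41] (size 2, max 41) hi=[44] (size 1, min 44) -> median=41
Step 4: insert 31 -> lo=[22, 31] (size 2, max 31) hi=[41, 44] (size 2, min 41) -> median=36
Step 5: insert 33 -> lo=[22, 31, 33] (size 3, max 33) hi=[41, 44] (size 2, min 41) -> median=33
Step 6: insert 14 -> lo=[14, 22, 31] (size 3, max 31) hi=[33, 41, 44] (size 3, min 33) -> median=32
Step 7: insert 49 -> lo=[14, 22, 31, 33] (size 4, max 33) hi=[41, 44, 49] (size 3, min 41) -> median=33
Step 8: insert 50 -> lo=[14, 22, 31, 33] (size 4, max 33) hi=[41, 44, 49, 50] (size 4, min 41) -> median=37
Step 9: insert 6 -> lo=[6, 14, 22, 31, 33] (size 5, max 33) hi=[41, 44, 49, 50] (size 4, min 41) -> median=33
Step 10: insert 41 -> lo=[6, 14, 22, 31, 33] (size 5, max 33) hi=[41, 41, 44, 49, 50] (size 5, min 41) -> median=37
Step 11: insert 22 -> lo=[6, 14, 22, 22, 31, 33] (size 6, max 33) hi=[41, 41, 44, 49, 50] (size 5, min 41) -> median=33

Answer: 33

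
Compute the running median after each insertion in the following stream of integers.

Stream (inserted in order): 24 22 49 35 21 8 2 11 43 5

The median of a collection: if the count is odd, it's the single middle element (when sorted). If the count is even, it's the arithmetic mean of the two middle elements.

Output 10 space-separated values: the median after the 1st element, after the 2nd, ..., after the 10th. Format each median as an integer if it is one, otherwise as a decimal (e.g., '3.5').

Answer: 24 23 24 29.5 24 23 22 21.5 22 21.5

Derivation:
Step 1: insert 24 -> lo=[24] (size 1, max 24) hi=[] (size 0) -> median=24
Step 2: insert 22 -> lo=[22] (size 1, max 22) hi=[24] (size 1, min 24) -> median=23
Step 3: insert 49 -> lo=[22, 24] (size 2, max 24) hi=[49] (size 1, min 49) -> median=24
Step 4: insert 35 -> lo=[22, 24] (size 2, max 24) hi=[35, 49] (size 2, min 35) -> median=29.5
Step 5: insert 21 -> lo=[21, 22, 24] (size 3, max 24) hi=[35, 49] (size 2, min 35) -> median=24
Step 6: insert 8 -> lo=[8, 21, 22] (size 3, max 22) hi=[24, 35, 49] (size 3, min 24) -> median=23
Step 7: insert 2 -> lo=[2, 8, 21, 22] (size 4, max 22) hi=[24, 35, 49] (size 3, min 24) -> median=22
Step 8: insert 11 -> lo=[2, 8, 11, 21] (size 4, max 21) hi=[22, 24, 35, 49] (size 4, min 22) -> median=21.5
Step 9: insert 43 -> lo=[2, 8, 11, 21, 22] (size 5, max 22) hi=[24, 35, 43, 49] (size 4, min 24) -> median=22
Step 10: insert 5 -> lo=[2, 5, 8, 11, 21] (size 5, max 21) hi=[22, 24, 35, 43, 49] (size 5, min 22) -> median=21.5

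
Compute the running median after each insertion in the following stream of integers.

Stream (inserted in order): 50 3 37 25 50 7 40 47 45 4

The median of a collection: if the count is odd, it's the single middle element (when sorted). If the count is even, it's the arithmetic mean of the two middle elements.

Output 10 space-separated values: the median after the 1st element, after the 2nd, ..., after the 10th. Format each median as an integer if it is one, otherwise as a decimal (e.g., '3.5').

Step 1: insert 50 -> lo=[50] (size 1, max 50) hi=[] (size 0) -> median=50
Step 2: insert 3 -> lo=[3] (size 1, max 3) hi=[50] (size 1, min 50) -> median=26.5
Step 3: insert 37 -> lo=[3, 37] (size 2, max 37) hi=[50] (size 1, min 50) -> median=37
Step 4: insert 25 -> lo=[3, 25] (size 2, max 25) hi=[37, 50] (size 2, min 37) -> median=31
Step 5: insert 50 -> lo=[3, 25, 37] (size 3, max 37) hi=[50, 50] (size 2, min 50) -> median=37
Step 6: insert 7 -> lo=[3, 7, 25] (size 3, max 25) hi=[37, 50, 50] (size 3, min 37) -> median=31
Step 7: insert 40 -> lo=[3, 7, 25, 37] (size 4, max 37) hi=[40, 50, 50] (size 3, min 40) -> median=37
Step 8: insert 47 -> lo=[3, 7, 25, 37] (size 4, max 37) hi=[40, 47, 50, 50] (size 4, min 40) -> median=38.5
Step 9: insert 45 -> lo=[3, 7, 25, 37, 40] (size 5, max 40) hi=[45, 47, 50, 50] (size 4, min 45) -> median=40
Step 10: insert 4 -> lo=[3, 4, 7, 25, 37] (size 5, max 37) hi=[40, 45, 47, 50, 50] (size 5, min 40) -> median=38.5

Answer: 50 26.5 37 31 37 31 37 38.5 40 38.5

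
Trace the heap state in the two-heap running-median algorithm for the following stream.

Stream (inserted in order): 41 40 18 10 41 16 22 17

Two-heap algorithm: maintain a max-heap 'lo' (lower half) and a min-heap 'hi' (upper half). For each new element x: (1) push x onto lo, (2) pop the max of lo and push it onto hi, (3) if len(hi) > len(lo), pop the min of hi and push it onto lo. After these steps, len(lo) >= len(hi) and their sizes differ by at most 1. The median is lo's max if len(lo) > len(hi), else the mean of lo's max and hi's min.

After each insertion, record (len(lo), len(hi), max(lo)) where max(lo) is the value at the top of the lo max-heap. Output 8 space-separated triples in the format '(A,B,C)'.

Answer: (1,0,41) (1,1,40) (2,1,40) (2,2,18) (3,2,40) (3,3,18) (4,3,22) (4,4,18)

Derivation:
Step 1: insert 41 -> lo=[41] hi=[] -> (len(lo)=1, len(hi)=0, max(lo)=41)
Step 2: insert 40 -> lo=[40] hi=[41] -> (len(lo)=1, len(hi)=1, max(lo)=40)
Step 3: insert 18 -> lo=[18, 40] hi=[41] -> (len(lo)=2, len(hi)=1, max(lo)=40)
Step 4: insert 10 -> lo=[10, 18] hi=[40, 41] -> (len(lo)=2, len(hi)=2, max(lo)=18)
Step 5: insert 41 -> lo=[10, 18, 40] hi=[41, 41] -> (len(lo)=3, len(hi)=2, max(lo)=40)
Step 6: insert 16 -> lo=[10, 16, 18] hi=[40, 41, 41] -> (len(lo)=3, len(hi)=3, max(lo)=18)
Step 7: insert 22 -> lo=[10, 16, 18, 22] hi=[40, 41, 41] -> (len(lo)=4, len(hi)=3, max(lo)=22)
Step 8: insert 17 -> lo=[10, 16, 17, 18] hi=[22, 40, 41, 41] -> (len(lo)=4, len(hi)=4, max(lo)=18)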